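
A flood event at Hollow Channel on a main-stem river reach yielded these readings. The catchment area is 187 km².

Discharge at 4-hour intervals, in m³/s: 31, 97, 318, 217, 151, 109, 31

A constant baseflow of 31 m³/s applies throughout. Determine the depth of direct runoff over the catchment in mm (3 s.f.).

d ≈ 56.8 mm

Direct runoff: 0.0, 66.0, 287.0, 186.0, 120.0, 78.0, 0.0 m³/s; ΣQ_DR = 737.0 m³/s.
V = ΣQ_DR · Δt = 737.0 × 14400 s = 1.061 × 10^7 m³.
Over A = 187 km², depth = V / A = 56.8 mm.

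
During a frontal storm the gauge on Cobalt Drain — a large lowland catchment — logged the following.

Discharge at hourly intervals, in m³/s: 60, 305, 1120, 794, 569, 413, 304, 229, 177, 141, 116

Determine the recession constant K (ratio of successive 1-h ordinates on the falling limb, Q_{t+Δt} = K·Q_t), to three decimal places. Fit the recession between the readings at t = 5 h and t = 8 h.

K ≈ 0.754

Using the recession-limb readings at t = 5 h and t = 8 h: Q falls from 413 to 177 m³/s over 3 intervals.
K = (Q₂/Q₁)^(1/3) = (177/413)^(1/3) = 0.754.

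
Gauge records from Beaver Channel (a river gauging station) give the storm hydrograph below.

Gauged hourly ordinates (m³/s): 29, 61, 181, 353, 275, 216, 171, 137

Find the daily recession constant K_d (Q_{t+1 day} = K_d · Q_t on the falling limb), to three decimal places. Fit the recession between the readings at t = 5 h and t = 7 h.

K_d ≈ 0.004

Between t = 5 h and t = 7 h the flow falls from 216 to 137 m³/s over 2×1 h = 2 h.
Per-interval ratio K = (137/216)^(1/2) = 0.7964; K_d = K^(24/1) = 0.004.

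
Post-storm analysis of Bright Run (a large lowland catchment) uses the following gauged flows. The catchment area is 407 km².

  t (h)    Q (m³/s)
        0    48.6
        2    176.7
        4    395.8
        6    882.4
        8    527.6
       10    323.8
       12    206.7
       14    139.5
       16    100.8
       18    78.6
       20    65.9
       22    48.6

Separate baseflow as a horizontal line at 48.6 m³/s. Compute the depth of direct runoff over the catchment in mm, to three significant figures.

d ≈ 42.7 mm

Direct runoff: 0.0, 128.1, 347.2, 833.8, 479.0, 275.2, 158.1, 90.9, 52.2, 30.0, 17.3, 0.0 m³/s; ΣQ_DR = 2412 m³/s.
V = ΣQ_DR · Δt = 2412 × 7200 s = 1.736 × 10^7 m³.
Over A = 407 km², depth = V / A = 42.7 mm.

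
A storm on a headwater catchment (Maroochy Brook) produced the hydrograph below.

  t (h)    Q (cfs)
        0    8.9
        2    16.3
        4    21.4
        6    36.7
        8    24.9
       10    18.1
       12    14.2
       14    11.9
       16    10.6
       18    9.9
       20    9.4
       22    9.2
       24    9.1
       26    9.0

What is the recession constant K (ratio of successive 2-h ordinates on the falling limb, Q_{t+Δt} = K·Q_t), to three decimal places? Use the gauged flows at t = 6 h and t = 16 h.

Using the recession-limb readings at t = 6 h and t = 16 h: Q falls from 36.7 to 10.6 cfs over 5 intervals.
K = (Q₂/Q₁)^(1/5) = (10.6/36.7)^(1/5) = 0.780.

K ≈ 0.780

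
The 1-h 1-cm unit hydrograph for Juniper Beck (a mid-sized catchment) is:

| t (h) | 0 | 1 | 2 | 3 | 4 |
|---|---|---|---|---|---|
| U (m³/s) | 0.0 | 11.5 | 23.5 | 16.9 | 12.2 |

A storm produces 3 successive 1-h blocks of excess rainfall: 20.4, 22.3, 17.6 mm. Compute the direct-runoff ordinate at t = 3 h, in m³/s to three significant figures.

Q ≈ 107 m³/s

By discrete convolution, Q_j = Σ (P_i / 10 mm) · U_{j−i}.
At t = 3 h (j=3): Q = (20.4/10)·16.9 + (22.3/10)·23.5 + (17.6/10)·11.5 = 107 m³/s.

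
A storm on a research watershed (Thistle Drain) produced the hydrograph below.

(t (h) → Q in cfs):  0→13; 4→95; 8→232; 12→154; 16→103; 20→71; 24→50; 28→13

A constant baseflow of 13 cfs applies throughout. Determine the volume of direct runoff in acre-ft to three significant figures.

Direct-runoff ordinates (Q − Q_b): 0.0, 82.0, 219.0, 141.0, 90.0, 58.0, 37.0, 0.0 cfs.
ΣQ_DR = 627.0 cfs.
With Δt = 4 h = 14400 s, V = ΣQ_DR · Δt = 627.0 × 14400 = 9.03 × 10^6 ft³ = 207 acre-ft.

V ≈ 207 acre-ft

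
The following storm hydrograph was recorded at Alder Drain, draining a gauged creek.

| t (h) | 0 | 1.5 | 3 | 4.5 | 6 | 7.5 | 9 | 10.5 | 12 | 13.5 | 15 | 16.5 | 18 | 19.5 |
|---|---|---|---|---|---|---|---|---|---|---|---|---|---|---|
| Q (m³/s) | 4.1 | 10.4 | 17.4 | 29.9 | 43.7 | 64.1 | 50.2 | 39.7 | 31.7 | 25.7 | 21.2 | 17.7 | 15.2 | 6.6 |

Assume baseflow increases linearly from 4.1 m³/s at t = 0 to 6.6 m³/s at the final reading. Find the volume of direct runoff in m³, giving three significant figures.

Direct-runoff ordinates (Q − Q_b): 0.00, 6.11, 12.92, 25.22, 38.83, 59.04, 44.95, 34.25, 26.06, 19.87, 15.18, 11.48, 8.79, 0.00 m³/s.
ΣQ_DR = 302.7 m³/s.
With Δt = 1.5 h = 5400 s, V = ΣQ_DR · Δt = 302.7 × 5400 = 1.63 × 10^6 m³.

V ≈ 1.63 × 10^6 m³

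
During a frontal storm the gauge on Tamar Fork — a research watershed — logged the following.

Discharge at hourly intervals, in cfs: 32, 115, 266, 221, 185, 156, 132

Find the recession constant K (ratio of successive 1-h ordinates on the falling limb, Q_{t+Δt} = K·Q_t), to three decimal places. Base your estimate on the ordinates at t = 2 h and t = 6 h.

Using the recession-limb readings at t = 2 h and t = 6 h: Q falls from 266 to 132 cfs over 4 intervals.
K = (Q₂/Q₁)^(1/4) = (132/266)^(1/4) = 0.839.

K ≈ 0.839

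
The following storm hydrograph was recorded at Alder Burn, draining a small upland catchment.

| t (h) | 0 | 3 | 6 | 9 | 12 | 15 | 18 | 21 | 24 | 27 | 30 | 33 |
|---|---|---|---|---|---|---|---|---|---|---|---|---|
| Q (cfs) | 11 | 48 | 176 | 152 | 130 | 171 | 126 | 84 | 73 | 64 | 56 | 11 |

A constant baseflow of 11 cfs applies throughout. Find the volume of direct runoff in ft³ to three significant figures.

Direct-runoff ordinates (Q − Q_b): 0.0, 37.0, 165.0, 141.0, 119.0, 160.0, 115.0, 73.0, 62.0, 53.0, 45.0, 0.0 cfs.
ΣQ_DR = 970.0 cfs.
With Δt = 3 h = 10800 s, V = ΣQ_DR · Δt = 970.0 × 10800 = 1.05 × 10^7 ft³.

V ≈ 1.05 × 10^7 ft³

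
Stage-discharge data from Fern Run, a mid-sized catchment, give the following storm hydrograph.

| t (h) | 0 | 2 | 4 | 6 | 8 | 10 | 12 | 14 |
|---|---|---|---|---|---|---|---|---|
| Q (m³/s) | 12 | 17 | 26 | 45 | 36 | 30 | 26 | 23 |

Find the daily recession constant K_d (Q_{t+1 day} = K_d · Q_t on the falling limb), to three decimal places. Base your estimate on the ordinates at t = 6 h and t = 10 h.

Between t = 6 h and t = 10 h the flow falls from 45 to 30 m³/s over 2×2 h = 4 h.
Per-interval ratio K = (30/45)^(1/2) = 0.8165; K_d = K^(24/2) = 0.088.

K_d ≈ 0.088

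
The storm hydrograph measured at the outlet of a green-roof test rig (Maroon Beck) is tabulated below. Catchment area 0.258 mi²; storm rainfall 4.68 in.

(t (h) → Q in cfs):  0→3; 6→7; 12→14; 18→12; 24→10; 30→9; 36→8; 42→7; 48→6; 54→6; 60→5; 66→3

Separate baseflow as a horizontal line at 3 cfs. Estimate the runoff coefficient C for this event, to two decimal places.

ΣQ_DR = 54.00 cfs; V = ΣQ_DR·Δt = 1.166 × 10^6 ft³.
Runoff depth d = V / A = 1.946 in.
C = d / P = 1.946 / 4.68 = 0.42.

C ≈ 0.42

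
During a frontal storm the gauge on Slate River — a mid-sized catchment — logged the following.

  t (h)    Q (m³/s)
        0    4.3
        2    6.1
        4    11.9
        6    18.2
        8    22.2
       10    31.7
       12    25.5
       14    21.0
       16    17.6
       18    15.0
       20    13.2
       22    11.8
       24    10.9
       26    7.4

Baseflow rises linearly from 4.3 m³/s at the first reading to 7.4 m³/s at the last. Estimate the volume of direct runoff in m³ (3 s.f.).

V ≈ 9.71 × 10^5 m³

Direct-runoff ordinates (Q − Q_b): 0.00, 1.56, 7.12, 13.18, 16.95, 26.21, 19.77, 15.03, 11.39, 8.55, 6.52, 4.88, 3.74, 0.00 m³/s.
ΣQ_DR = 134.9 m³/s.
With Δt = 2 h = 7200 s, V = ΣQ_DR · Δt = 134.9 × 7200 = 9.71 × 10^5 m³.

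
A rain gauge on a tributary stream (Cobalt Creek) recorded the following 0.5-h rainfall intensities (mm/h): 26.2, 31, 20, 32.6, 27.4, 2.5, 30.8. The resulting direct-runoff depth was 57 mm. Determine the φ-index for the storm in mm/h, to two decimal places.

Only the 6 blocks with intensity above φ contribute runoff: 26.2, 31, 20, 32.6, 27.4, 30.8 mm/h.
Σ(I−φ)·Δt = d  ⇒  (26.2+31+20+32.6+27.4+30.8 − 6φ)·0.5 = 57
φ = (168.0 − 57/0.5) / 6 = 9.00 mm/h.

φ ≈ 9.00 mm/h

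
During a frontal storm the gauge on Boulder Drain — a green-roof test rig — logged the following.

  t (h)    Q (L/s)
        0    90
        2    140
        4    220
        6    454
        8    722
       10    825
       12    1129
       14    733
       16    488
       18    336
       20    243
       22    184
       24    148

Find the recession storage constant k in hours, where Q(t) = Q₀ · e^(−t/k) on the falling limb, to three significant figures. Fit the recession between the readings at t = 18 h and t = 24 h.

On the falling limb, Q drops from 336 to 148 L/s between t = 18 h and t = 24 h (Δt = 6 h).
k = −Δt / ln(Q₂/Q₁) = −6 / ln(148/336) = 7.32 h.

k ≈ 7.32 h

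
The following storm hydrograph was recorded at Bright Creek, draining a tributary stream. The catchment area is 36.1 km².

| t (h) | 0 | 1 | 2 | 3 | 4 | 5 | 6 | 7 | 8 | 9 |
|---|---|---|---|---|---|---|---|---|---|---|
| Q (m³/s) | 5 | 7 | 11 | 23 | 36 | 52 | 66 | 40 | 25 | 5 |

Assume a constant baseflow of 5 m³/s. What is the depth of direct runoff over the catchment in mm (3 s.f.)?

d ≈ 21.9 mm

Direct runoff: 0.0, 2.0, 6.0, 18.0, 31.0, 47.0, 61.0, 35.0, 20.0, 0.0 m³/s; ΣQ_DR = 220.0 m³/s.
V = ΣQ_DR · Δt = 220.0 × 3600 s = 7.920 × 10^5 m³.
Over A = 36.1 km², depth = V / A = 21.9 mm.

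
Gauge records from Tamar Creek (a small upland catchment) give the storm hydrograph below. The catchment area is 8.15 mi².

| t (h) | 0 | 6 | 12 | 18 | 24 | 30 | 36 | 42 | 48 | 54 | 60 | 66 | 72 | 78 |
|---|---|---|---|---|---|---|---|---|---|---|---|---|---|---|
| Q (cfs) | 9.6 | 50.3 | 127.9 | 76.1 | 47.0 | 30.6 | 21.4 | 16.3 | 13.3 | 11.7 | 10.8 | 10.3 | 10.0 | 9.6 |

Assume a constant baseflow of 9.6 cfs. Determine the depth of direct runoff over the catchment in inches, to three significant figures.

Direct runoff: 0.0, 40.7, 118.3, 66.5, 37.4, 21.0, 11.8, 6.7, 3.7, 2.1, 1.2, 0.7, 0.4, 0.0 cfs; ΣQ_DR = 310.5 cfs.
V = ΣQ_DR · Δt = 310.5 × 21600 s = 6.707 × 10^6 ft³.
Over A = 8.15 mi², depth = V / A = 0.354 in.

d ≈ 0.354 in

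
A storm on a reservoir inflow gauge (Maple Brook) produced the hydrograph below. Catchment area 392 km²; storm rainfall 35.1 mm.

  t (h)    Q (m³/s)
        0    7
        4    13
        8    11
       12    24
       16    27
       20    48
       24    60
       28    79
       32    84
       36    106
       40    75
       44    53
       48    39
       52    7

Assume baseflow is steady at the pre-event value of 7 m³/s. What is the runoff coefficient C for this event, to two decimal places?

C ≈ 0.56

ΣQ_DR = 535.0 m³/s; V = ΣQ_DR·Δt = 7.704 × 10^6 m³.
Runoff depth d = V / A = 19.65 mm.
C = d / P = 19.65 / 35.1 = 0.56.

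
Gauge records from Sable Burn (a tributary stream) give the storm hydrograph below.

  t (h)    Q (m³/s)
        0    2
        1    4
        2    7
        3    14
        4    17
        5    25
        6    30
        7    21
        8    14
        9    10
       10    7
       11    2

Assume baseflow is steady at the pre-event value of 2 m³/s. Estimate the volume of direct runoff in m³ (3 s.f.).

V ≈ 4.64 × 10^5 m³

Direct-runoff ordinates (Q − Q_b): 0.0, 2.0, 5.0, 12.0, 15.0, 23.0, 28.0, 19.0, 12.0, 8.0, 5.0, 0.0 m³/s.
ΣQ_DR = 129.0 m³/s.
With Δt = 1 h = 3600 s, V = ΣQ_DR · Δt = 129.0 × 3600 = 4.64 × 10^5 m³.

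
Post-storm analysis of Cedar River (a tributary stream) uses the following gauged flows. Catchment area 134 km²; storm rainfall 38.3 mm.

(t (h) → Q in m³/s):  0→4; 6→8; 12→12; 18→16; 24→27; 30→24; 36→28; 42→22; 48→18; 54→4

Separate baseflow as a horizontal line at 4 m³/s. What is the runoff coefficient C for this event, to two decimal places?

C ≈ 0.52

ΣQ_DR = 123.0 m³/s; V = ΣQ_DR·Δt = 2.657 × 10^6 m³.
Runoff depth d = V / A = 19.83 mm.
C = d / P = 19.83 / 38.3 = 0.52.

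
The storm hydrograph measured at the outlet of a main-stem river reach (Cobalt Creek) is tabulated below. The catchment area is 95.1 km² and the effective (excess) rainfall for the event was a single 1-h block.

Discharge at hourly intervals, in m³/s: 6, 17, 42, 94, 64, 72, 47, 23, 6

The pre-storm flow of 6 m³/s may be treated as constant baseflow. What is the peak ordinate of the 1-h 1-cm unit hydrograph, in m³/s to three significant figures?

Direct runoff: 0.0, 11.0, 36.0, 88.0, 58.0, 66.0, 41.0, 17.0, 0.0 m³/s; ΣQ_DR = 317.0 m³/s, peak = 88.0 m³/s.
Runoff depth d = ΣQ_DR·Δt / A = 317.0 × 3600 / (95.1 km²) = 12.00 mm.
The 1-cm UH is the DRH scaled by (10 mm)/d, so U_p = 88.0 × 10/12.00 = 73.3 m³/s.

U_p ≈ 73.3 m³/s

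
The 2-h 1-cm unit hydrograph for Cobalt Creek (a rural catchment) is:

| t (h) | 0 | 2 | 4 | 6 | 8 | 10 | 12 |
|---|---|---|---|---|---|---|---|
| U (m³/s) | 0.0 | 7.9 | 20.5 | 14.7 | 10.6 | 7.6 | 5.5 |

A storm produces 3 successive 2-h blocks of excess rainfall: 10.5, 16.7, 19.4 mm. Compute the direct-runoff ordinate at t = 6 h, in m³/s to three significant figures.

By discrete convolution, Q_j = Σ (P_i / 10 mm) · U_{j−i}.
At t = 6 h (j=3): Q = (10.5/10)·14.7 + (16.7/10)·20.5 + (19.4/10)·7.9 = 65.0 m³/s.

Q ≈ 65.0 m³/s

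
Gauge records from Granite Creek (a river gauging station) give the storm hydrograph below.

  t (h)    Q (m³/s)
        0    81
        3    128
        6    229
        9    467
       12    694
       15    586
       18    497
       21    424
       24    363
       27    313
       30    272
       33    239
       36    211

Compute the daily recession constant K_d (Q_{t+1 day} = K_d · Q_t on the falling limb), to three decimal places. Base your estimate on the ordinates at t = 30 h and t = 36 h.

K_d ≈ 0.362

Between t = 30 h and t = 36 h the flow falls from 272 to 211 m³/s over 2×3 h = 6 h.
Per-interval ratio K = (211/272)^(1/2) = 0.8808; K_d = K^(24/3) = 0.362.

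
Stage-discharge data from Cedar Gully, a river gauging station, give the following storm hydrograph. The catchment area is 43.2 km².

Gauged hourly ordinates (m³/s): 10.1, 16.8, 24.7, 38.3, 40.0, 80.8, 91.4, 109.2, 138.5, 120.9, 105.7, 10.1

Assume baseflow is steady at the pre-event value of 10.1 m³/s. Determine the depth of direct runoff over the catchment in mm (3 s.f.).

d ≈ 55.4 mm

Direct runoff: 0.0, 6.7, 14.6, 28.2, 29.9, 70.7, 81.3, 99.1, 128.4, 110.8, 95.6, 0.0 m³/s; ΣQ_DR = 665.3 m³/s.
V = ΣQ_DR · Δt = 665.3 × 3600 s = 2.395 × 10^6 m³.
Over A = 43.2 km², depth = V / A = 55.4 mm.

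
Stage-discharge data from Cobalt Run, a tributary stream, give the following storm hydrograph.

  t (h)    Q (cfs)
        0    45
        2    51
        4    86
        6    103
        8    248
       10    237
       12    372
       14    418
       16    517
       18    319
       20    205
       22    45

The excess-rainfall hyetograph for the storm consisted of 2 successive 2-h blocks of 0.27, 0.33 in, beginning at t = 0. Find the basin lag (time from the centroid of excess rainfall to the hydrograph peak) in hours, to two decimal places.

Centroid of excess rainfall: t_c = Σ P_i·t̄_i / ΣP_i = 2.1000 h (block centres at 1, 3 h).
Hydrograph peak occurs at t = 16 h, so basin lag t_L = 16 − 2.1000 = 13.90 h.

t_L ≈ 13.90 h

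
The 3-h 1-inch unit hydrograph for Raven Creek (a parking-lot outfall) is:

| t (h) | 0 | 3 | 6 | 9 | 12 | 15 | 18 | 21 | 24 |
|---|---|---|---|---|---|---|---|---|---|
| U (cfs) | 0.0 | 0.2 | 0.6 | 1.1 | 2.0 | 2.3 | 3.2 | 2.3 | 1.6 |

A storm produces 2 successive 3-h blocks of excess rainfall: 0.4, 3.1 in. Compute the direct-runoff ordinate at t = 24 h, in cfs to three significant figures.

Q ≈ 7.77 cfs

By discrete convolution, Q_j = Σ (P_i / 1 in) · U_{j−i}.
At t = 24 h (j=8): Q = (0.4/1)·1.6 + (3.1/1)·2.3 = 7.77 cfs.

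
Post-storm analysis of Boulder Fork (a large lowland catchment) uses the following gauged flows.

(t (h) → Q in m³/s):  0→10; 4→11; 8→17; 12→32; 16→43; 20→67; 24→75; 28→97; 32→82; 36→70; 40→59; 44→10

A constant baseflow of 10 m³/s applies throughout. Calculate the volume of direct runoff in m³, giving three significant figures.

V ≈ 6.52 × 10^6 m³

Direct-runoff ordinates (Q − Q_b): 0.0, 1.0, 7.0, 22.0, 33.0, 57.0, 65.0, 87.0, 72.0, 60.0, 49.0, 0.0 m³/s.
ΣQ_DR = 453.0 m³/s.
With Δt = 4 h = 14400 s, V = ΣQ_DR · Δt = 453.0 × 14400 = 6.52 × 10^6 m³.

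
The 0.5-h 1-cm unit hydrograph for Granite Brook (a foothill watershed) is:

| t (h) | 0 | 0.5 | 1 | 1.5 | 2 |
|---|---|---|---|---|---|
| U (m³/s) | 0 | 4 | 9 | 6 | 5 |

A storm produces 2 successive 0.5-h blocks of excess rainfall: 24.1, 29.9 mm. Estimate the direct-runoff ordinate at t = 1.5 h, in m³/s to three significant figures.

By discrete convolution, Q_j = Σ (P_i / 10 mm) · U_{j−i}.
At t = 1.5 h (j=3): Q = (24.1/10)·6 + (29.9/10)·9 = 41.4 m³/s.

Q ≈ 41.4 m³/s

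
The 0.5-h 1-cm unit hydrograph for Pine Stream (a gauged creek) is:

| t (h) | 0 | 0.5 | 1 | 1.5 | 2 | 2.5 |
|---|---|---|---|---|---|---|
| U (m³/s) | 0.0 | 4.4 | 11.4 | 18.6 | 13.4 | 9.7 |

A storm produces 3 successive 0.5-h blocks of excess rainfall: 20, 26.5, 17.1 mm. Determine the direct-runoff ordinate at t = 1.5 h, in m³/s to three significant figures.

By discrete convolution, Q_j = Σ (P_i / 10 mm) · U_{j−i}.
At t = 1.5 h (j=3): Q = (20/10)·18.6 + (26.5/10)·11.4 + (17.1/10)·4.4 = 74.9 m³/s.

Q ≈ 74.9 m³/s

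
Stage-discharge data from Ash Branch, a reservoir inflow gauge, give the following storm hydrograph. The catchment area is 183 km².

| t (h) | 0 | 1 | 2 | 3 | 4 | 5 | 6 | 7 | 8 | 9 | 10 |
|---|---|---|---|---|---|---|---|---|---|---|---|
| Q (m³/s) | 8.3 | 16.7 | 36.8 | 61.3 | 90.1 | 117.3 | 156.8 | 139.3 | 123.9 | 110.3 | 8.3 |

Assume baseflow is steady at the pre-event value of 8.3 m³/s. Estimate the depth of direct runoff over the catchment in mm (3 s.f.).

Direct runoff: 0.0, 8.4, 28.5, 53.0, 81.8, 109.0, 148.5, 131.0, 115.6, 102.0, 0.0 m³/s; ΣQ_DR = 777.8 m³/s.
V = ΣQ_DR · Δt = 777.8 × 3600 s = 2.800 × 10^6 m³.
Over A = 183 km², depth = V / A = 15.3 mm.

d ≈ 15.3 mm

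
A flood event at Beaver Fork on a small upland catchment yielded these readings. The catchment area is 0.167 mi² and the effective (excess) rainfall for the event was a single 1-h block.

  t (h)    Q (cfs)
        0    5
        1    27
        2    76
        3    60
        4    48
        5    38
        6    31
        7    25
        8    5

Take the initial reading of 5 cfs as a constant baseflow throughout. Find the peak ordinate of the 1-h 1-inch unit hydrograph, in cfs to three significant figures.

Direct runoff: 0.0, 22.0, 71.0, 55.0, 43.0, 33.0, 26.0, 20.0, 0.0 cfs; ΣQ_DR = 270.0 cfs, peak = 71.0 cfs.
Runoff depth d = ΣQ_DR·Δt / A = 270.0 × 3600 / (0.167 mi²) = 2.505 in.
The 1-inch UH is the DRH scaled by (1 in)/d, so U_p = 71.0 × 1/2.505 = 28.3 cfs.

U_p ≈ 28.3 cfs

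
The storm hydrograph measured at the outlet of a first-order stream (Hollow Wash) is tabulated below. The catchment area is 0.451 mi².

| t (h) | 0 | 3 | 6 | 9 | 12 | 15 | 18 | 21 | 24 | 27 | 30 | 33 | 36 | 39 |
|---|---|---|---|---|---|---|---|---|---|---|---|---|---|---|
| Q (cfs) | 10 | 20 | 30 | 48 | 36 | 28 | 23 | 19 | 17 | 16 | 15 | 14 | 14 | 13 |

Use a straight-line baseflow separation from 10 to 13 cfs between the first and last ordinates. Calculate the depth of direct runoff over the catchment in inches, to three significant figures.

d ≈ 1.46 in

Direct runoff: 0.00, 9.77, 19.54, 37.31, 25.08, 16.85, 11.62, 7.38, 5.15, 3.92, 2.69, 1.46, 1.23, 0.00 cfs; ΣQ_DR = 142.0 cfs.
V = ΣQ_DR · Δt = 142.0 × 10800 s = 1.534 × 10^6 ft³.
Over A = 0.451 mi², depth = V / A = 1.46 in.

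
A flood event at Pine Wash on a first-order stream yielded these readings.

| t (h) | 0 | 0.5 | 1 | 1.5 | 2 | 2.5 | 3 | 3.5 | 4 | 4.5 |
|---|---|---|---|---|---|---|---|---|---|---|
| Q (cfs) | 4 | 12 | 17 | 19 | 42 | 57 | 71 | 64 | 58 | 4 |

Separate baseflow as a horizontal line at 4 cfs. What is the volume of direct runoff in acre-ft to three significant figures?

Direct-runoff ordinates (Q − Q_b): 0.0, 8.0, 13.0, 15.0, 38.0, 53.0, 67.0, 60.0, 54.0, 0.0 cfs.
ΣQ_DR = 308.0 cfs.
With Δt = 0.5 h = 1800 s, V = ΣQ_DR · Δt = 308.0 × 1800 = 5.54 × 10^5 ft³ = 12.7 acre-ft.

V ≈ 12.7 acre-ft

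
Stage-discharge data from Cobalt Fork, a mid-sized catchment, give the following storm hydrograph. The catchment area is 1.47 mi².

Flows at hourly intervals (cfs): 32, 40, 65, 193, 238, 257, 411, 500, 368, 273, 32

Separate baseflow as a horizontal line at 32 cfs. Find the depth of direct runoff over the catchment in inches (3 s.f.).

d ≈ 2.17 in

Direct runoff: 0.0, 8.0, 33.0, 161.0, 206.0, 225.0, 379.0, 468.0, 336.0, 241.0, 0.0 cfs; ΣQ_DR = 2057 cfs.
V = ΣQ_DR · Δt = 2057 × 3600 s = 7.405 × 10^6 ft³.
Over A = 1.47 mi², depth = V / A = 2.17 in.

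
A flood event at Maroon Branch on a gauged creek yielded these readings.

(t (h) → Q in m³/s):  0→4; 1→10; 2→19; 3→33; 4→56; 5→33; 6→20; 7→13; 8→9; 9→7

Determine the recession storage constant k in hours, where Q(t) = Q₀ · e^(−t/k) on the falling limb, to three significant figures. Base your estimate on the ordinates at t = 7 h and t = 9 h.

On the falling limb, Q drops from 13 to 7 m³/s between t = 7 h and t = 9 h (Δt = 2 h).
k = −Δt / ln(Q₂/Q₁) = −2 / ln(7/13) = 3.23 h.

k ≈ 3.23 h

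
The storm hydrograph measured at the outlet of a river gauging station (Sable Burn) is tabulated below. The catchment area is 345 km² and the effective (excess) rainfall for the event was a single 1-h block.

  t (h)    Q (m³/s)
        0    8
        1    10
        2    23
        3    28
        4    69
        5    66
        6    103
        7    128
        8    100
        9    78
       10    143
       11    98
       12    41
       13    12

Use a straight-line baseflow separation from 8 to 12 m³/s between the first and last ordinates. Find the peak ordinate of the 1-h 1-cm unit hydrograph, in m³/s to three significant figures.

Direct runoff: 0.00, 1.69, 14.38, 19.08, 59.77, 56.46, 93.15, 117.85, 89.54, 67.23, 131.92, 86.62, 29.31, 0.00 m³/s; ΣQ_DR = 767.0 m³/s, peak = 131.92 m³/s.
Runoff depth d = ΣQ_DR·Δt / A = 767.0 × 3600 / (345 km²) = 8.003 mm.
The 1-cm UH is the DRH scaled by (10 mm)/d, so U_p = 131.92 × 10/8.003 = 165 m³/s.

U_p ≈ 165 m³/s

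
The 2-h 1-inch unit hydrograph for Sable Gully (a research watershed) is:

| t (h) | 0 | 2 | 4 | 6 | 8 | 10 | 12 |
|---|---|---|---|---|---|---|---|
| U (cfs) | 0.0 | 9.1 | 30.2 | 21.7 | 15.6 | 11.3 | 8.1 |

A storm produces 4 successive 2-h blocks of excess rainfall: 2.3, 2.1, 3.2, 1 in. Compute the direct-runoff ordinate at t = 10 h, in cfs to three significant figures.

Q ≈ 158 cfs

By discrete convolution, Q_j = Σ (P_i / 1 in) · U_{j−i}.
At t = 10 h (j=5): Q = (2.3/1)·11.3 + (2.1/1)·15.6 + (3.2/1)·21.7 + (1/1)·30.2 = 158 cfs.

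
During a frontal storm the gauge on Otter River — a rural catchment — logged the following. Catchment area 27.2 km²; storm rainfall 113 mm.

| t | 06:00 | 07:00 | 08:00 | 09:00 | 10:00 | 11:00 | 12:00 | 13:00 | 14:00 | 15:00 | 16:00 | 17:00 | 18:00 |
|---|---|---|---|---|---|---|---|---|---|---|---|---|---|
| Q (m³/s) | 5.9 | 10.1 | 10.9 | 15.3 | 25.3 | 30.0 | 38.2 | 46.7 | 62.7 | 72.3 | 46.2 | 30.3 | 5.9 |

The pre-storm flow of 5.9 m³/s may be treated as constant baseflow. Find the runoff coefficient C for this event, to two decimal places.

ΣQ_DR = 323.1 m³/s; V = ΣQ_DR·Δt = 1.163 × 10^6 m³.
Runoff depth d = V / A = 42.76 mm.
C = d / P = 42.76 / 113 = 0.38.

C ≈ 0.38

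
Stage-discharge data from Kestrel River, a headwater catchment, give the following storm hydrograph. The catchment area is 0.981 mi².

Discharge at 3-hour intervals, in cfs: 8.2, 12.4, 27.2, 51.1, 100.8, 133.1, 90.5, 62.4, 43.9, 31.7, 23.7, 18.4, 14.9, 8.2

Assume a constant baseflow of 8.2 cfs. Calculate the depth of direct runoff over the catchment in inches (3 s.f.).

Direct runoff: 0.0, 4.2, 19.0, 42.9, 92.6, 124.9, 82.3, 54.2, 35.7, 23.5, 15.5, 10.2, 6.7, 0.0 cfs; ΣQ_DR = 511.7 cfs.
V = ΣQ_DR · Δt = 511.7 × 10800 s = 5.526 × 10^6 ft³.
Over A = 0.981 mi², depth = V / A = 2.42 in.

d ≈ 2.42 in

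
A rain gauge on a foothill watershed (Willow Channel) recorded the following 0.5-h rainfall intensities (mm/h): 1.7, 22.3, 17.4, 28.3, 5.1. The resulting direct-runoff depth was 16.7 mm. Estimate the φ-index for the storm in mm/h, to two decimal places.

Only the 3 blocks with intensity above φ contribute runoff: 22.3, 17.4, 28.3 mm/h.
Σ(I−φ)·Δt = d  ⇒  (22.3+17.4+28.3 − 3φ)·0.5 = 16.7
φ = (68.00 − 16.7/0.5) / 3 = 11.53 mm/h.

φ ≈ 11.53 mm/h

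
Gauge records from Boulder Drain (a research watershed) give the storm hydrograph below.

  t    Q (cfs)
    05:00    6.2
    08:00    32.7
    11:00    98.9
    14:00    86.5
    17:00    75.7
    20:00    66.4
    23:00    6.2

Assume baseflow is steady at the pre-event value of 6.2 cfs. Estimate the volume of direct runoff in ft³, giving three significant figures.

Direct-runoff ordinates (Q − Q_b): 0.0, 26.5, 92.7, 80.3, 69.5, 60.2, 0.0 cfs.
ΣQ_DR = 329.2 cfs.
With Δt = 3 h = 10800 s, V = ΣQ_DR · Δt = 329.2 × 10800 = 3.56 × 10^6 ft³.

V ≈ 3.56 × 10^6 ft³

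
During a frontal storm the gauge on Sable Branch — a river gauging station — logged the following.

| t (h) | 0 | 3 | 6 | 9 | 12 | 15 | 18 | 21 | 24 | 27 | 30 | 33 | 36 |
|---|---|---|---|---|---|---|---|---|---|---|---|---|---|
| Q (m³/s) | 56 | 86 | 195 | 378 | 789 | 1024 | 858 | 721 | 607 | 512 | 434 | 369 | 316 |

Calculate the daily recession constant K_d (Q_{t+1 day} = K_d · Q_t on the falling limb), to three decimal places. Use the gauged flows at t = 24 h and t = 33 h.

Between t = 24 h and t = 33 h the flow falls from 607 to 369 m³/s over 3×3 h = 9 h.
Per-interval ratio K = (369/607)^(1/3) = 0.8471; K_d = K^(24/3) = 0.265.

K_d ≈ 0.265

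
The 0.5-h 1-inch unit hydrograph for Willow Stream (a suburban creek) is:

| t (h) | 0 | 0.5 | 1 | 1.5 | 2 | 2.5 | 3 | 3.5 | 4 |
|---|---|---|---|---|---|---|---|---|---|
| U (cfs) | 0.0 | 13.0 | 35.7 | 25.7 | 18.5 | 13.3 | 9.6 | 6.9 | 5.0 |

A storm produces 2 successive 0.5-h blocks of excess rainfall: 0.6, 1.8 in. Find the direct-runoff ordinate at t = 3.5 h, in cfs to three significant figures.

Q ≈ 21.4 cfs

By discrete convolution, Q_j = Σ (P_i / 1 in) · U_{j−i}.
At t = 3.5 h (j=7): Q = (0.6/1)·6.9 + (1.8/1)·9.6 = 21.4 cfs.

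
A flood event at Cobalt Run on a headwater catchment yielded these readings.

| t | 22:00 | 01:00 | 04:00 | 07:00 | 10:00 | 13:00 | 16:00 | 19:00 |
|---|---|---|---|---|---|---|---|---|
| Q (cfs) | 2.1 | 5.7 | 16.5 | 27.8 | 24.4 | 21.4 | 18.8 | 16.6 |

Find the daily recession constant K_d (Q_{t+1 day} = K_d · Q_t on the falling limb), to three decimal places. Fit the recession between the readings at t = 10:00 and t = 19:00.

K_d ≈ 0.358

Between t = 10:00 and t = 19:00 the flow falls from 24.4 to 16.6 cfs over 3×3 h = 9 h.
Per-interval ratio K = (16.6/24.4)^(1/3) = 0.8795; K_d = K^(24/3) = 0.358.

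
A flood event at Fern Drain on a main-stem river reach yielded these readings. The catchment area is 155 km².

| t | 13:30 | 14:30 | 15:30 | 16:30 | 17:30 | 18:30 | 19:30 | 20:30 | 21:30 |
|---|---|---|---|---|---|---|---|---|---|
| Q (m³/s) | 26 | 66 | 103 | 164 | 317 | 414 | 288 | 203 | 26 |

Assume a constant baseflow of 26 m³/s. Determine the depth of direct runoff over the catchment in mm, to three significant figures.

Direct runoff: 0.0, 40.0, 77.0, 138.0, 291.0, 388.0, 262.0, 177.0, 0.0 m³/s; ΣQ_DR = 1373 m³/s.
V = ΣQ_DR · Δt = 1373 × 3600 s = 4.943 × 10^6 m³.
Over A = 155 km², depth = V / A = 31.9 mm.

d ≈ 31.9 mm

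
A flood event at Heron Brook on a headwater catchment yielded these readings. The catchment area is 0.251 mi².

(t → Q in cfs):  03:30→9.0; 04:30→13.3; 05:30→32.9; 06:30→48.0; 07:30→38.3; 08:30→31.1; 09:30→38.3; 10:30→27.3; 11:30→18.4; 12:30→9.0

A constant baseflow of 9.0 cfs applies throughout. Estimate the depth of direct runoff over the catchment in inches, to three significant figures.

Direct runoff: 0.0, 4.3, 23.9, 39.0, 29.3, 22.1, 29.3, 18.3, 9.4, 0.0 cfs; ΣQ_DR = 175.6 cfs.
V = ΣQ_DR · Δt = 175.6 × 3600 s = 6.322 × 10^5 ft³.
Over A = 0.251 mi², depth = V / A = 1.08 in.

d ≈ 1.08 in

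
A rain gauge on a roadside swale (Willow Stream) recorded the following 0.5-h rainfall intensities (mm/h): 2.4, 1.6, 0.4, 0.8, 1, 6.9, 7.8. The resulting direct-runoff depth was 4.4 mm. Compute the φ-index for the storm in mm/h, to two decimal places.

φ ≈ 2.95 mm/h

Only the 2 blocks with intensity above φ contribute runoff: 6.9, 7.8 mm/h.
Σ(I−φ)·Δt = d  ⇒  (6.9+7.8 − 2φ)·0.5 = 4.4
φ = (14.70 − 4.4/0.5) / 2 = 2.95 mm/h.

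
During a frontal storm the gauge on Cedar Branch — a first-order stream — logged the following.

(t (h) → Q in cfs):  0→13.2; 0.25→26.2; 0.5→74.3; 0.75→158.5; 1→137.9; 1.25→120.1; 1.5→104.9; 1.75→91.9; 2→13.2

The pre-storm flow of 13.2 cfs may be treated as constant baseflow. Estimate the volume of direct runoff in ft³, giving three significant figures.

Direct-runoff ordinates (Q − Q_b): 0.0, 13.0, 61.1, 145.3, 124.7, 106.9, 91.7, 78.7, 0.0 cfs.
ΣQ_DR = 621.4 cfs.
With Δt = 0.25 h = 900 s, V = ΣQ_DR · Δt = 621.4 × 900 = 5.59 × 10^5 ft³.

V ≈ 5.59 × 10^5 ft³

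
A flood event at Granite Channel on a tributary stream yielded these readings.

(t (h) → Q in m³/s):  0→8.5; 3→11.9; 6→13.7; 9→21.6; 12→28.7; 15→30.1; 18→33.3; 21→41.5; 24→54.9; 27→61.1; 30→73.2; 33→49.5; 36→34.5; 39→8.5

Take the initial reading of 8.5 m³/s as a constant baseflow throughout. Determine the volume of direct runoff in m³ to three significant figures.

V ≈ 3.80 × 10^6 m³

Direct-runoff ordinates (Q − Q_b): 0.0, 3.4, 5.2, 13.1, 20.2, 21.6, 24.8, 33.0, 46.4, 52.6, 64.7, 41.0, 26.0, 0.0 m³/s.
ΣQ_DR = 352.0 m³/s.
With Δt = 3 h = 10800 s, V = ΣQ_DR · Δt = 352.0 × 10800 = 3.80 × 10^6 m³.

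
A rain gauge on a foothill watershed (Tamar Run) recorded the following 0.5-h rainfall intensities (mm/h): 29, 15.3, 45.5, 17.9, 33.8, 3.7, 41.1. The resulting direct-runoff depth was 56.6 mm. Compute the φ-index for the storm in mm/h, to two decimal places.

φ ≈ 11.57 mm/h

Only the 6 blocks with intensity above φ contribute runoff: 29, 15.3, 45.5, 17.9, 33.8, 41.1 mm/h.
Σ(I−φ)·Δt = d  ⇒  (29+15.3+45.5+17.9+33.8+41.1 − 6φ)·0.5 = 56.6
φ = (182.6 − 56.6/0.5) / 6 = 11.57 mm/h.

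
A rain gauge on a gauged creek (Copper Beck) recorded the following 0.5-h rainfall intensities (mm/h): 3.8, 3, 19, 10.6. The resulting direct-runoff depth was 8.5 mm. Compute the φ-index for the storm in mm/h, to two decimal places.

Only the 2 blocks with intensity above φ contribute runoff: 19, 10.6 mm/h.
Σ(I−φ)·Δt = d  ⇒  (19+10.6 − 2φ)·0.5 = 8.5
φ = (29.60 − 8.5/0.5) / 2 = 6.30 mm/h.

φ ≈ 6.30 mm/h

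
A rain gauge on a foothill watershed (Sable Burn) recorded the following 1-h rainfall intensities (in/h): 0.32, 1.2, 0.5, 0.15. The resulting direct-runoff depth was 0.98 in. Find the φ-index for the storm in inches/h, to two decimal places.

Only the 2 blocks with intensity above φ contribute runoff: 1.2, 0.5 in/h.
Σ(I−φ)·Δt = d  ⇒  (1.2+0.5 − 2φ)·1 = 0.98
φ = (1.700 − 0.98/1) / 2 = 0.36 in/h.

φ ≈ 0.36 in/h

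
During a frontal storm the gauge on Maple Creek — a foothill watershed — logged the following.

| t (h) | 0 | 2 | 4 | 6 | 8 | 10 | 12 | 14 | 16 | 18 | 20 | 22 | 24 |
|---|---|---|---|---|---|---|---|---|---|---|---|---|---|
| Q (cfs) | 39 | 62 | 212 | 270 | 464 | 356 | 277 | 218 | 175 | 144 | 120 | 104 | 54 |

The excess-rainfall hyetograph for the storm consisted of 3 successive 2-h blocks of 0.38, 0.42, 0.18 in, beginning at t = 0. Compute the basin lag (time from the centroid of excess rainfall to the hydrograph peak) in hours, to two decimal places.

t_L ≈ 5.41 h

Centroid of excess rainfall: t_c = Σ P_i·t̄_i / ΣP_i = 2.5918 h (block centres at 1, 3, 5 h).
Hydrograph peak occurs at t = 8 h, so basin lag t_L = 8 − 2.5918 = 5.41 h.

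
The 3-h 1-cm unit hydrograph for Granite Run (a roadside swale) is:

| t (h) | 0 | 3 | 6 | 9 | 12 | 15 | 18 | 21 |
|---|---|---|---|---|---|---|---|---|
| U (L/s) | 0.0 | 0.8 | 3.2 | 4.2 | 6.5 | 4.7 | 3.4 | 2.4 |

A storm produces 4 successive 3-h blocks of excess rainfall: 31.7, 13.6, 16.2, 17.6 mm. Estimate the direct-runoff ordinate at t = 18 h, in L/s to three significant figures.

Q ≈ 35.1 L/s

By discrete convolution, Q_j = Σ (P_i / 10 mm) · U_{j−i}.
At t = 18 h (j=6): Q = (31.7/10)·3.4 + (13.6/10)·4.7 + (16.2/10)·6.5 + (17.6/10)·4.2 = 35.1 L/s.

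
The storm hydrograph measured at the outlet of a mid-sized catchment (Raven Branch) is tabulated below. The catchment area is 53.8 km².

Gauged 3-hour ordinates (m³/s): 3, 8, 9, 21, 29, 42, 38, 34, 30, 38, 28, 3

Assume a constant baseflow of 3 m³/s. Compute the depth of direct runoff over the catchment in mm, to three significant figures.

d ≈ 49.6 mm

Direct runoff: 0.0, 5.0, 6.0, 18.0, 26.0, 39.0, 35.0, 31.0, 27.0, 35.0, 25.0, 0.0 m³/s; ΣQ_DR = 247.0 m³/s.
V = ΣQ_DR · Δt = 247.0 × 10800 s = 2.668 × 10^6 m³.
Over A = 53.8 km², depth = V / A = 49.6 mm.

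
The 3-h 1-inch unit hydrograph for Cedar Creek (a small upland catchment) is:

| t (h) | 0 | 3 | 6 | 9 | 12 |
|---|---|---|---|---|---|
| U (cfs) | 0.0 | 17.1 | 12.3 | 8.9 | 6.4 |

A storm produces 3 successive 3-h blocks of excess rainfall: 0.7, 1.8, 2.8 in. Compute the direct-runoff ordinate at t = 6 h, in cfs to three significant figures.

By discrete convolution, Q_j = Σ (P_i / 1 in) · U_{j−i}.
At t = 6 h (j=2): Q = (0.7/1)·12.3 + (1.8/1)·17.1 + (2.8/1)·0.0 = 39.4 cfs.

Q ≈ 39.4 cfs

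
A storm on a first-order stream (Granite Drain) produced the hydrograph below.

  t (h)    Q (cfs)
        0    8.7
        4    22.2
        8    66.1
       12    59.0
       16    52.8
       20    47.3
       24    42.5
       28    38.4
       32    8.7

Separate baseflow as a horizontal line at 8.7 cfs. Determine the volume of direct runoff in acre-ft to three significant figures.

V ≈ 88.4 acre-ft

Direct-runoff ordinates (Q − Q_b): 0.0, 13.5, 57.4, 50.3, 44.1, 38.6, 33.8, 29.7, 0.0 cfs.
ΣQ_DR = 267.4 cfs.
With Δt = 4 h = 14400 s, V = ΣQ_DR · Δt = 267.4 × 14400 = 3.85 × 10^6 ft³ = 88.4 acre-ft.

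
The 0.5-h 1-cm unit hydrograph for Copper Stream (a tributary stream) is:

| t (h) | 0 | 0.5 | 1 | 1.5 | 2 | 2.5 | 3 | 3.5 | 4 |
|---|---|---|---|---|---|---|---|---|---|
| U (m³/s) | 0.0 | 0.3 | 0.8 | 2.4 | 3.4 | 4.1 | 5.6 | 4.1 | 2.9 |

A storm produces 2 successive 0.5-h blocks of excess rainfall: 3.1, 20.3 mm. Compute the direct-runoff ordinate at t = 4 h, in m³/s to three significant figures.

By discrete convolution, Q_j = Σ (P_i / 10 mm) · U_{j−i}.
At t = 4 h (j=8): Q = (3.1/10)·2.9 + (20.3/10)·4.1 = 9.22 m³/s.

Q ≈ 9.22 m³/s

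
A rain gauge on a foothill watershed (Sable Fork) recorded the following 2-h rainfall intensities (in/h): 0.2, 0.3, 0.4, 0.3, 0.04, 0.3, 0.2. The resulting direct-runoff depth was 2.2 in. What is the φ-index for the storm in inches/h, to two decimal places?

φ ≈ 0.10 in/h

Only the 6 blocks with intensity above φ contribute runoff: 0.2, 0.3, 0.4, 0.3, 0.3, 0.2 in/h.
Σ(I−φ)·Δt = d  ⇒  (0.2+0.3+0.4+0.3+0.3+0.2 − 6φ)·2 = 2.2
φ = (1.700 − 2.2/2) / 6 = 0.10 in/h.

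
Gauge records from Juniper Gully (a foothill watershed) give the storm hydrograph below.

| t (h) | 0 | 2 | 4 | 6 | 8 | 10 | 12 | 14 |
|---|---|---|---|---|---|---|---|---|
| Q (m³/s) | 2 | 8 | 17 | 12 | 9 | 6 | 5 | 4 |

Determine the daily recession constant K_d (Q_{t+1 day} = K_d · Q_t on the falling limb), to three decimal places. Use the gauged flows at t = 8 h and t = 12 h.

K_d ≈ 0.029

Between t = 8 h and t = 12 h the flow falls from 9 to 5 m³/s over 2×2 h = 4 h.
Per-interval ratio K = (5/9)^(1/2) = 0.7454; K_d = K^(24/2) = 0.029.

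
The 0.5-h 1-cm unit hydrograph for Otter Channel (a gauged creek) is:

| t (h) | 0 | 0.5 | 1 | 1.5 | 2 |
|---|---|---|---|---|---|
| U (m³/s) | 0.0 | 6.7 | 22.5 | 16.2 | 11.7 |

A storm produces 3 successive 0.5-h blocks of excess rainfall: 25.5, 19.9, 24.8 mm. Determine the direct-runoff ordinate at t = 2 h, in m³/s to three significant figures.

By discrete convolution, Q_j = Σ (P_i / 10 mm) · U_{j−i}.
At t = 2 h (j=4): Q = (25.5/10)·11.7 + (19.9/10)·16.2 + (24.8/10)·22.5 = 118 m³/s.

Q ≈ 118 m³/s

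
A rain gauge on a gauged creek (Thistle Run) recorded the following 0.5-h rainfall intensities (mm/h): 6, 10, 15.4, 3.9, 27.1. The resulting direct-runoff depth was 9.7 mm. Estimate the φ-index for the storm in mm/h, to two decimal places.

φ ≈ 11.55 mm/h

Only the 2 blocks with intensity above φ contribute runoff: 15.4, 27.1 mm/h.
Σ(I−φ)·Δt = d  ⇒  (15.4+27.1 − 2φ)·0.5 = 9.7
φ = (42.50 − 9.7/0.5) / 2 = 11.55 mm/h.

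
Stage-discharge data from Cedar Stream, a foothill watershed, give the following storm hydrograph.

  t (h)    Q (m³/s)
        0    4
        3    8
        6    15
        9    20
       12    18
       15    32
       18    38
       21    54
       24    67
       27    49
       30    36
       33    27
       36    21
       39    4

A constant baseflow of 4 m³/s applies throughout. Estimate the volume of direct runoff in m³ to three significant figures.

Direct-runoff ordinates (Q − Q_b): 0.0, 4.0, 11.0, 16.0, 14.0, 28.0, 34.0, 50.0, 63.0, 45.0, 32.0, 23.0, 17.0, 0.0 m³/s.
ΣQ_DR = 337.0 m³/s.
With Δt = 3 h = 10800 s, V = ΣQ_DR · Δt = 337.0 × 10800 = 3.64 × 10^6 m³.

V ≈ 3.64 × 10^6 m³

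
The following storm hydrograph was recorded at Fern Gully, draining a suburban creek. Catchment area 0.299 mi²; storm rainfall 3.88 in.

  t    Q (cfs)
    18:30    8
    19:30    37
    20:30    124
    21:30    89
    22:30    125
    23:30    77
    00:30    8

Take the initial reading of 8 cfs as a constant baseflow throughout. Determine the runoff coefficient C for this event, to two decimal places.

ΣQ_DR = 412.0 cfs; V = ΣQ_DR·Δt = 1.483 × 10^6 ft³.
Runoff depth d = V / A = 2.135 in.
C = d / P = 2.135 / 3.88 = 0.55.

C ≈ 0.55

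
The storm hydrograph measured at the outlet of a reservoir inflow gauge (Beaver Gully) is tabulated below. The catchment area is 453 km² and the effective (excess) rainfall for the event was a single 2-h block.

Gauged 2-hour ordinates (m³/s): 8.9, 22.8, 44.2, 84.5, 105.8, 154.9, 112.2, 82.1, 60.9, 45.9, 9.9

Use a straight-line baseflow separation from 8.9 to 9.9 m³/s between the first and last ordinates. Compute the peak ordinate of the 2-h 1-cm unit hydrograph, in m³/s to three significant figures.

Direct runoff: 0.00, 13.80, 35.10, 75.30, 96.50, 145.50, 102.70, 72.50, 51.20, 36.10, 0.00 m³/s; ΣQ_DR = 628.7 m³/s, peak = 145.50 m³/s.
Runoff depth d = ΣQ_DR·Δt / A = 628.7 × 7200 / (453 km²) = 9.993 mm.
The 1-cm UH is the DRH scaled by (10 mm)/d, so U_p = 145.50 × 10/9.993 = 146 m³/s.

U_p ≈ 146 m³/s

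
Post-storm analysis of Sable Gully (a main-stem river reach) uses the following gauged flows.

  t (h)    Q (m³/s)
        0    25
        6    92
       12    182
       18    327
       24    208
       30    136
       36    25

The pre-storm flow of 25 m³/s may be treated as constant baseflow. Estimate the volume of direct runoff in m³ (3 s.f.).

Direct-runoff ordinates (Q − Q_b): 0.0, 67.0, 157.0, 302.0, 183.0, 111.0, 0.0 m³/s.
ΣQ_DR = 820.0 m³/s.
With Δt = 6 h = 21600 s, V = ΣQ_DR · Δt = 820.0 × 21600 = 1.77 × 10^7 m³.

V ≈ 1.77 × 10^7 m³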